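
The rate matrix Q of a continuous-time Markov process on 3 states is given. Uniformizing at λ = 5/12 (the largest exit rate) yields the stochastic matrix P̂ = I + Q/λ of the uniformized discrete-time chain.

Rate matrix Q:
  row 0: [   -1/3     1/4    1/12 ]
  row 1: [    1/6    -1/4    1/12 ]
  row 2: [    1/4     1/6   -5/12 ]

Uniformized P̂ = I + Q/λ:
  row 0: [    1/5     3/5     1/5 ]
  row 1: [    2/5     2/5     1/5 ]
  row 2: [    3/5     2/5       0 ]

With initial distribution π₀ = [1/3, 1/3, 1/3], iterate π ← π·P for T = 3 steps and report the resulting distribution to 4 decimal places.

π = [0.3653, 0.4693, 0.1653]

t=0: π = [0.3333, 0.3333, 0.3333]
t=1: π = [0.4000, 0.4667, 0.1333]
t=2: π = [0.3467, 0.4800, 0.1733]
t=3: π = [0.3653, 0.4693, 0.1653]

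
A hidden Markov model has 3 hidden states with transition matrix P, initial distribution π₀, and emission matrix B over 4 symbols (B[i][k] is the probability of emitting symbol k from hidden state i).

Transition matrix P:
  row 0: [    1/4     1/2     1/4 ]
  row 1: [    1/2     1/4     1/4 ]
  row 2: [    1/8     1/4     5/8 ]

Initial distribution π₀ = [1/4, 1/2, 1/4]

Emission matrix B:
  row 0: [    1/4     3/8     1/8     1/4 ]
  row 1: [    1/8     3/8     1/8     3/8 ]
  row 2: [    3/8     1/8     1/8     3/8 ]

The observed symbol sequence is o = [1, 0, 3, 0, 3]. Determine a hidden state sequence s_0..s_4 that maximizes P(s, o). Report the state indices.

t=0: δ = [9.375e-02, 1.875e-01, 3.125e-02]  (obs o_0=1)
t=1: δ = [2.344e-02, 5.859e-03, 1.758e-02]  ψ = [1, 0, 1]  (obs o_1=0)
t=2: δ = [1.465e-03, 4.395e-03, 4.120e-03]  ψ = [0, 0, 2]  (obs o_2=3)
t=3: δ = [5.493e-04, 1.373e-04, 9.656e-04]  ψ = [1, 1, 2]  (obs o_3=0)
t=4: δ = [3.433e-05, 1.030e-04, 2.263e-04]  ψ = [0, 0, 2]  (obs o_4=3)
backtrack: best end state = 2; path = [1, 2, 2, 2, 2]

path = [1, 2, 2, 2, 2]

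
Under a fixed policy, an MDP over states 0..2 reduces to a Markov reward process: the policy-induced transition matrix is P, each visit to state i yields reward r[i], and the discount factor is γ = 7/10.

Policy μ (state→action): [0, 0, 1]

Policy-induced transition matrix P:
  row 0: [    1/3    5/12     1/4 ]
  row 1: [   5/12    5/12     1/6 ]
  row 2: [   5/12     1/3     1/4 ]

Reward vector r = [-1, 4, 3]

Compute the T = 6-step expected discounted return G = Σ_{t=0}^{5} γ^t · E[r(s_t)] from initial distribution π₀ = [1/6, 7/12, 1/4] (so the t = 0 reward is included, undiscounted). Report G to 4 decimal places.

t=0: π = [0.1667, 0.5833, 0.2500], E[r] = 2.9167, γ^t·E[r] = 2.916667, running G = 2.916667
t=1: π = [0.4028, 0.3958, 0.2014], E[r] = 1.7847, γ^t·E[r] = 1.249306, running G = 4.165972
t=2: π = [0.3831, 0.3999, 0.2170], E[r] = 1.8675, γ^t·E[r] = 0.915064, running G = 5.081036
t=3: π = [0.3847, 0.3986, 0.2167], E[r] = 1.8596, γ^t·E[r] = 0.637848, running G = 5.718884
t=4: π = [0.3846, 0.3986, 0.2168], E[r] = 1.8602, γ^t·E[r] = 0.446632, running G = 6.165516
t=5: π = [0.3846, 0.3986, 0.2168], E[r] = 1.8601, γ^t·E[r] = 0.312633, running G = 6.478149

G = 6.4781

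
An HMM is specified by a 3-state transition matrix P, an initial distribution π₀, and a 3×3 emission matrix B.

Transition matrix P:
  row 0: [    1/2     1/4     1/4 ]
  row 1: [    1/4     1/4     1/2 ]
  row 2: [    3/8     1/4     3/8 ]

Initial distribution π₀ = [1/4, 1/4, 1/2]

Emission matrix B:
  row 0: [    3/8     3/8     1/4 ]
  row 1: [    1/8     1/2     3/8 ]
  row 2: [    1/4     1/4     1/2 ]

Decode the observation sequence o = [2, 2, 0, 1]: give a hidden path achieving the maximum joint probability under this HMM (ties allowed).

path = [2, 2, 0, 0]

t=0: δ = [6.250e-02, 9.375e-02, 2.500e-01]  (obs o_0=2)
t=1: δ = [2.344e-02, 2.344e-02, 4.688e-02]  ψ = [2, 2, 2]  (obs o_1=2)
t=2: δ = [6.592e-03, 1.465e-03, 4.395e-03]  ψ = [2, 2, 2]  (obs o_2=0)
t=3: δ = [1.236e-03, 8.240e-04, 4.120e-04]  ψ = [0, 0, 0]  (obs o_3=1)
backtrack: best end state = 0; path = [2, 2, 0, 0]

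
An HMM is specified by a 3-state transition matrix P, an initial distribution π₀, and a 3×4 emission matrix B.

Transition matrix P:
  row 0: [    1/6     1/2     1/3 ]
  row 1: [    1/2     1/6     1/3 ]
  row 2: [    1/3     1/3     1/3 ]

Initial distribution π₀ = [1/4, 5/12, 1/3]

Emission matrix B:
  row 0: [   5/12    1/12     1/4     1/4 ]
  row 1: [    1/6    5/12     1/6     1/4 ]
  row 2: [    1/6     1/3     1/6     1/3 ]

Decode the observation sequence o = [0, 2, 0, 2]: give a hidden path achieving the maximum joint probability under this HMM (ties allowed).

t=0: δ = [1.042e-01, 6.944e-02, 5.556e-02]  (obs o_0=0)
t=1: δ = [8.681e-03, 8.681e-03, 5.787e-03]  ψ = [1, 0, 0]  (obs o_1=2)
t=2: δ = [1.808e-03, 7.234e-04, 4.823e-04]  ψ = [1, 0, 0]  (obs o_2=0)
t=3: δ = [9.042e-05, 1.507e-04, 1.005e-04]  ψ = [1, 0, 0]  (obs o_3=2)
backtrack: best end state = 1; path = [0, 1, 0, 1]

path = [0, 1, 0, 1]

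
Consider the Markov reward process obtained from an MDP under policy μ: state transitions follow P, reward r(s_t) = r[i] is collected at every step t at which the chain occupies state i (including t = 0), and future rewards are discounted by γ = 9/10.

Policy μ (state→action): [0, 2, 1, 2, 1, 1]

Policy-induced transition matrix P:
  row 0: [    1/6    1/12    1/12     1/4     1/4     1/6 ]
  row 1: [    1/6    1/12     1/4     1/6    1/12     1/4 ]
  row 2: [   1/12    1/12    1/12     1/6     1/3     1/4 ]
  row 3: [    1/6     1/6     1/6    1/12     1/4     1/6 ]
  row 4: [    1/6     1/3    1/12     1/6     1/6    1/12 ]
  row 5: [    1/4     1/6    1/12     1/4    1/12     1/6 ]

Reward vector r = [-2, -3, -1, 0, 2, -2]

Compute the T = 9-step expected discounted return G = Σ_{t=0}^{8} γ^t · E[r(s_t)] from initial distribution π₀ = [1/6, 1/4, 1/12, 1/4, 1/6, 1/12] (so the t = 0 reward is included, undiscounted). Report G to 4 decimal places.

G = -5.7077

t=0: π = [0.1667, 0.2500, 0.0833, 0.2500, 0.1667, 0.0833], E[r] = -1.0000, γ^t·E[r] = -1.000000, running G = -1.000000
t=1: π = [0.1667, 0.1528, 0.1458, 0.1667, 0.1875, 0.1806], E[r] = -0.9236, γ^t·E[r] = -0.831250, running G = -1.831250
t=2: π = [0.1696, 0.1591, 0.1227, 0.1817, 0.1910, 0.1759], E[r] = -0.9091, γ^t·E[r] = -0.736406, running G = -2.567656
t=3: π = [0.1711, 0.1609, 0.1250, 0.1803, 0.1885, 0.1742], E[r] = -0.9214, γ^t·E[r] = -0.671695, running G = -3.239352
t=4: π = [0.1708, 0.1600, 0.1252, 0.1804, 0.1889, 0.1748], E[r] = -0.9186, γ^t·E[r] = -0.602662, running G = -3.842013
t=5: π = [0.1708, 0.1601, 0.1250, 0.1804, 0.1889, 0.1747], E[r] = -0.9187, γ^t·E[r] = -0.542467, running G = -4.384481
t=6: π = [0.1708, 0.1602, 0.1251, 0.1804, 0.1889, 0.1747], E[r] = -0.9188, γ^t·E[r] = -0.488267, running G = -4.872748
t=7: π = [0.1708, 0.1601, 0.1251, 0.1804, 0.1889, 0.1747], E[r] = -0.9187, γ^t·E[r] = -0.439429, running G = -5.312176
t=8: π = [0.1708, 0.1601, 0.1251, 0.1804, 0.1889, 0.1747], E[r] = -0.9187, γ^t·E[r] = -0.395487, running G = -5.707663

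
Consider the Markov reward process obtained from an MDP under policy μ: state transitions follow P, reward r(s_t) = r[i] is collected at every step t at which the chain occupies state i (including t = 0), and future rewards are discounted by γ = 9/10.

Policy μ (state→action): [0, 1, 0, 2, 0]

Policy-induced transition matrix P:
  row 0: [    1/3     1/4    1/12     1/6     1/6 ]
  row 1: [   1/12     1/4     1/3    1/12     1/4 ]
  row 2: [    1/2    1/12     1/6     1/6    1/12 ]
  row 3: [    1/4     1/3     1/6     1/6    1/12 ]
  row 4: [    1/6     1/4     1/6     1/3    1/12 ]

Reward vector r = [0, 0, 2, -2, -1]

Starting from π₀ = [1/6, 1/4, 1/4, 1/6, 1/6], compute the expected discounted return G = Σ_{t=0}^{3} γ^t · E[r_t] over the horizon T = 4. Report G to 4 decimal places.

G = -0.2761

t=0: π = [0.1667, 0.2500, 0.2500, 0.1667, 0.1667], E[r] = 0.0000, γ^t·E[r] = 0.000000, running G = 0.000000
t=1: π = [0.2708, 0.2222, 0.1944, 0.1736, 0.1389], E[r] = -0.0972, γ^t·E[r] = -0.087500, running G = -0.087500
t=2: π = [0.2726, 0.2321, 0.1811, 0.1713, 0.1429], E[r] = -0.1233, γ^t·E[r] = -0.099844, running G = -0.187344
t=3: π = [0.2674, 0.2341, 0.1826, 0.1712, 0.1447], E[r] = -0.1218, γ^t·E[r] = -0.088770, running G = -0.276113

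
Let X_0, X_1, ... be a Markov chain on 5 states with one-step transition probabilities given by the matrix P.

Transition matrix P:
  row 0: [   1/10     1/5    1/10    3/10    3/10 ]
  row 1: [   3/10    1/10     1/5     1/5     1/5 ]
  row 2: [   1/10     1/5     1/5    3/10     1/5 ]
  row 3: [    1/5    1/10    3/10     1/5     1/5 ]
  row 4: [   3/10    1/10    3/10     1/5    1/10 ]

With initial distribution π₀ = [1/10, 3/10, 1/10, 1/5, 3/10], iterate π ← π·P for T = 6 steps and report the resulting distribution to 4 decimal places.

t=0: π = [0.1000, 0.3000, 0.1000, 0.2000, 0.3000]
t=1: π = [0.2400, 0.1200, 0.2400, 0.2200, 0.1800]
t=2: π = [0.1820, 0.1480, 0.2160, 0.2480, 0.2060]
t=3: π = [0.1956, 0.1398, 0.2272, 0.2398, 0.1976]
t=4: π = [0.1915, 0.1423, 0.2242, 0.2423, 0.1998]
t=5: π = [0.1926, 0.1416, 0.2251, 0.2416, 0.1992]
t=6: π = [0.1923, 0.1418, 0.2248, 0.2418, 0.1993]

π = [0.1923, 0.1418, 0.2248, 0.2418, 0.1993]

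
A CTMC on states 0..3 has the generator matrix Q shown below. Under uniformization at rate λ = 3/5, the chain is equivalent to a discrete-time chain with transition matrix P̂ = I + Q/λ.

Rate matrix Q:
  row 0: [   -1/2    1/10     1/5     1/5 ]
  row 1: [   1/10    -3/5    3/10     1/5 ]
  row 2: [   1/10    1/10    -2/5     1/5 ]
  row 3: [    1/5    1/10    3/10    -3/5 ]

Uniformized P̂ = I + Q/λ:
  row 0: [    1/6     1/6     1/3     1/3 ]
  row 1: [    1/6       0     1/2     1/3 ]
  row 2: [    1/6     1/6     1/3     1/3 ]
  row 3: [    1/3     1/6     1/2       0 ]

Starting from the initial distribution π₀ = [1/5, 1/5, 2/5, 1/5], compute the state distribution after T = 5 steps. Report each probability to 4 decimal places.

π = [0.2082, 0.1428, 0.3987, 0.2502]

t=0: π = [0.2000, 0.2000, 0.4000, 0.2000]
t=1: π = [0.2000, 0.1333, 0.4000, 0.2667]
t=2: π = [0.2111, 0.1444, 0.4000, 0.2444]
t=3: π = [0.2074, 0.1426, 0.3981, 0.2519]
t=4: π = [0.2086, 0.1429, 0.3991, 0.2494]
t=5: π = [0.2082, 0.1428, 0.3987, 0.2502]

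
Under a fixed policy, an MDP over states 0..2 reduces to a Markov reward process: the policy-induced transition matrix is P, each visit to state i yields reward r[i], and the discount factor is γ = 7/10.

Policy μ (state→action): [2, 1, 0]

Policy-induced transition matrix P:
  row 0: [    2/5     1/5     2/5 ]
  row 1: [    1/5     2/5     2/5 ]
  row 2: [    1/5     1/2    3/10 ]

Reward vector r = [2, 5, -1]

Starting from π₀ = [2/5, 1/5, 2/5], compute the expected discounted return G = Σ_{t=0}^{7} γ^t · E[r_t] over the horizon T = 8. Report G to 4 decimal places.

G = 5.7694

t=0: π = [0.4000, 0.2000, 0.4000], E[r] = 1.4000, γ^t·E[r] = 1.400000, running G = 1.400000
t=1: π = [0.2800, 0.3600, 0.3600], E[r] = 2.0000, γ^t·E[r] = 1.400000, running G = 2.800000
t=2: π = [0.2560, 0.3800, 0.3640], E[r] = 2.0480, γ^t·E[r] = 1.003520, running G = 3.803520
t=3: π = [0.2512, 0.3852, 0.3636], E[r] = 2.0648, γ^t·E[r] = 0.708226, running G = 4.511746
t=4: π = [0.2502, 0.3861, 0.3636], E[r] = 2.0674, γ^t·E[r] = 0.496392, running G = 5.008139
t=5: π = [0.2500, 0.3863, 0.3636], E[r] = 2.0680, γ^t·E[r] = 0.347575, running G = 5.355714
t=6: π = [0.2500, 0.3864, 0.3636], E[r] = 2.0682, γ^t·E[r] = 0.243316, running G = 5.599030
t=7: π = [0.2500, 0.3864, 0.3636], E[r] = 2.0682, γ^t·E[r] = 0.170323, running G = 5.769354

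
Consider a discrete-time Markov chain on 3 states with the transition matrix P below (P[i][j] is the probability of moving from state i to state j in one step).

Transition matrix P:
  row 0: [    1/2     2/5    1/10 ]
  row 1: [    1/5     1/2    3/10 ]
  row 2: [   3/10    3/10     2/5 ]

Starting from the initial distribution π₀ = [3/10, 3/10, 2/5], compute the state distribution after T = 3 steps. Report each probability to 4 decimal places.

t=0: π = [0.3000, 0.3000, 0.4000]
t=1: π = [0.3300, 0.3900, 0.2800]
t=2: π = [0.3270, 0.4110, 0.2620]
t=3: π = [0.3243, 0.4149, 0.2608]

π = [0.3243, 0.4149, 0.2608]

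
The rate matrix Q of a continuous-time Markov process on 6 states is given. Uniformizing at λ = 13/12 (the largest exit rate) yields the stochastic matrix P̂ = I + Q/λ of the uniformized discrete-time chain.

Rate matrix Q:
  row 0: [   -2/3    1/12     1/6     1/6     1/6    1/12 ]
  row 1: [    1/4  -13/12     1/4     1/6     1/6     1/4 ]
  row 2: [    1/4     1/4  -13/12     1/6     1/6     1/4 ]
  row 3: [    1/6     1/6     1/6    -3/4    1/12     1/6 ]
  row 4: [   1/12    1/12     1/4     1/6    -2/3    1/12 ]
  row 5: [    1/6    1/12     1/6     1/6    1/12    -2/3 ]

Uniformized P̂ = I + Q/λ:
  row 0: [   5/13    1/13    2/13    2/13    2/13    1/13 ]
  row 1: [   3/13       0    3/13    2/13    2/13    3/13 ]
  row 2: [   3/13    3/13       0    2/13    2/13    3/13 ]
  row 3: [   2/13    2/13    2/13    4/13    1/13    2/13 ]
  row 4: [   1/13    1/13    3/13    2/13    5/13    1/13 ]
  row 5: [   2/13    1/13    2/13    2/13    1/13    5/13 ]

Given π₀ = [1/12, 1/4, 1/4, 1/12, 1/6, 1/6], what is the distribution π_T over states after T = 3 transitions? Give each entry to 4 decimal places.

π = [0.2084, 0.1061, 0.1511, 0.1815, 0.1632, 0.1897]

t=0: π = [0.0833, 0.2500, 0.2500, 0.0833, 0.1667, 0.1667]
t=1: π = [0.1987, 0.1026, 0.1474, 0.1667, 0.1731, 0.2115]
t=2: π = [0.2056, 0.1045, 0.1524, 0.1795, 0.1647, 0.1933]
t=3: π = [0.2084, 0.1061, 0.1511, 0.1815, 0.1632, 0.1897]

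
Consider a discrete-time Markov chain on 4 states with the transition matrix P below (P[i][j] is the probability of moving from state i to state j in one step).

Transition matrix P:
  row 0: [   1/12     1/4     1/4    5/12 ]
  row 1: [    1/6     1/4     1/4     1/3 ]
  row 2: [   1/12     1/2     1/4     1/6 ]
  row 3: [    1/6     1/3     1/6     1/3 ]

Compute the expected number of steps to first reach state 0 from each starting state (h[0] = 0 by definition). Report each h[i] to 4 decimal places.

First-step conditioning: h[0] = 0; for i ≠ 0, h[i] = 1 + Σ_k P[i][k]·h[k].
  h[1] = 1 + 1/4·h[1] + 1/4·h[2] + 1/3·h[3]
  h[2] = 1 + 1/2·h[1] + 1/4·h[2] + 1/6·h[3]
  h[3] = 1 + 1/3·h[1] + 1/6·h[2] + 1/3·h[3]
Solving the 3×3 linear system over states ≠ 0 gives exactly h = [0, 142/21, 22/3, 47/7] (h[0] = 0 is the target).

h = [0.0000, 6.7619, 7.3333, 6.7143]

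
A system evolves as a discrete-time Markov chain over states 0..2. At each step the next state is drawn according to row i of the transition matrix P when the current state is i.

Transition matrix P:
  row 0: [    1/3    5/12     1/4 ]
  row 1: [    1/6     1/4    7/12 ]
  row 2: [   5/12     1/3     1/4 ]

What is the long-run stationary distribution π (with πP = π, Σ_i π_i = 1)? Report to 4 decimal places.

π = [0.3081, 0.3314, 0.3605]

Balance equations π_j = Σ_i π_i·P[i][j]:
  π_0 = 1/3·π_0 + 1/6·π_1 + 5/12·π_2
  π_1 = 5/12·π_0 + 1/4·π_1 + 1/3·π_2
  normalize: π_0 + π_1 + π_2 = 1
Solving the linear system gives exactly π = [53/172, 57/172, 31/86].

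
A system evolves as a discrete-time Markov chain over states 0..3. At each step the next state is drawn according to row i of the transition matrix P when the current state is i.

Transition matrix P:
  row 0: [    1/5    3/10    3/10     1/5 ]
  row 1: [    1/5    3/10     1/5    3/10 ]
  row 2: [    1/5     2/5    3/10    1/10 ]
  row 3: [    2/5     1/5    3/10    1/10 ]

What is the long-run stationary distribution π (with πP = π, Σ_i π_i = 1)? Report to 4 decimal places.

Balance equations π_j = Σ_i π_i·P[i][j]:
  π_0 = 1/5·π_0 + 1/5·π_1 + 1/5·π_2 + 2/5·π_3
  π_1 = 3/10·π_0 + 3/10·π_1 + 2/5·π_2 + 1/5·π_3
  π_2 = 3/10·π_0 + 1/5·π_1 + 3/10·π_2 + 3/10·π_3
  normalize: π_0 + π_1 + π_2 + π_3 = 1
Solving the linear system gives exactly π = [133/561, 173/561, 151/561, 104/561].

π = [0.2371, 0.3084, 0.2692, 0.1854]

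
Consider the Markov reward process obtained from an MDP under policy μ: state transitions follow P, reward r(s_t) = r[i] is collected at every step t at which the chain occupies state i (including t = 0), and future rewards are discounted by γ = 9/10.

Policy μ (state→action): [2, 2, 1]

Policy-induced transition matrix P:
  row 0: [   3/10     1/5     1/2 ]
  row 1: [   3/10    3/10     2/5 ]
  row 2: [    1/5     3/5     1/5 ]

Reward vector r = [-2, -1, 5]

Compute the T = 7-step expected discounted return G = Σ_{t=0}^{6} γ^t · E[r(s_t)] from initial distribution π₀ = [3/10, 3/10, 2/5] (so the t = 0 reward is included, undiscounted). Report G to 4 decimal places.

t=0: π = [0.3000, 0.3000, 0.4000], E[r] = 1.1000, γ^t·E[r] = 1.100000, running G = 1.100000
t=1: π = [0.2600, 0.3900, 0.3500], E[r] = 0.8400, γ^t·E[r] = 0.756000, running G = 1.856000
t=2: π = [0.2650, 0.3790, 0.3560], E[r] = 0.8710, γ^t·E[r] = 0.705510, running G = 2.561510
t=3: π = [0.2644, 0.3803, 0.3553], E[r] = 0.8674, γ^t·E[r] = 0.632335, running G = 3.193845
t=4: π = [0.2645, 0.3802, 0.3554], E[r] = 0.8678, γ^t·E[r] = 0.569370, running G = 3.763215
t=5: π = [0.2645, 0.3802, 0.3554], E[r] = 0.8678, γ^t·E[r] = 0.512406, running G = 4.275621
t=6: π = [0.2645, 0.3802, 0.3554], E[r] = 0.8678, γ^t·E[r] = 0.461168, running G = 4.736789

G = 4.7368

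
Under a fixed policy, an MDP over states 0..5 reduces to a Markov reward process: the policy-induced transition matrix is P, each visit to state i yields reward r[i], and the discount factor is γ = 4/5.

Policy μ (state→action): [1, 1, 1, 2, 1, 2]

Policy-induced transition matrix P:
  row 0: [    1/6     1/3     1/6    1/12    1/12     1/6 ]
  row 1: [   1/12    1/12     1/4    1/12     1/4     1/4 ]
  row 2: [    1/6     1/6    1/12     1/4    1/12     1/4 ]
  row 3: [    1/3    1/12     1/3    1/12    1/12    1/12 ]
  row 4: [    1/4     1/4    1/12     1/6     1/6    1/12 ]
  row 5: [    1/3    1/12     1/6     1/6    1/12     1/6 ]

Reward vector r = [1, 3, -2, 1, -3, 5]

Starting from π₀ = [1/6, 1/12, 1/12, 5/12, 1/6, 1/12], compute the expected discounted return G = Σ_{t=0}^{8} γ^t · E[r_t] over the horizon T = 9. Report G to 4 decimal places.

G = 3.7830

t=0: π = [0.1667, 0.0833, 0.0833, 0.4167, 0.1667, 0.0833], E[r] = 0.5833, γ^t·E[r] = 0.583333, running G = 0.583333
t=1: π = [0.2569, 0.1597, 0.2222, 0.1181, 0.1111, 0.1319], E[r] = 0.7361, γ^t·E[r] = 0.588889, running G = 1.172222
t=2: π = [0.2043, 0.1846, 0.1719, 0.1406, 0.1192, 0.1794], E[r] = 1.0943, γ^t·E[r] = 0.700370, running G = 1.872593
t=3: π = [0.2146, 0.1686, 0.1812, 0.1369, 0.1240, 0.1747], E[r] = 0.9962, γ^t·E[r] = 0.510074, running G = 2.382667
t=4: π = [0.2149, 0.1727, 0.1781, 0.1384, 0.1218, 0.1741], E[r] = 1.0205, γ^t·E[r] = 0.417982, running G = 2.800649
t=5: π = [0.2145, 0.1722, 0.1791, 0.1377, 0.1223, 0.1742], E[r] = 1.0147, γ^t·E[r] = 0.332506, running G = 3.133155
t=6: π = [0.2145, 0.1723, 0.1788, 0.1379, 0.1222, 0.1743], E[r] = 1.0163, γ^t·E[r] = 0.266405, running G = 3.399560
t=7: π = [0.2145, 0.1722, 0.1789, 0.1378, 0.1222, 0.1742], E[r] = 1.0158, γ^t·E[r] = 0.213026, running G = 3.612586
t=8: π = [0.2145, 0.1722, 0.1789, 0.1379, 0.1222, 0.1743], E[r] = 1.0159, γ^t·E[r] = 0.170444, running G = 3.783030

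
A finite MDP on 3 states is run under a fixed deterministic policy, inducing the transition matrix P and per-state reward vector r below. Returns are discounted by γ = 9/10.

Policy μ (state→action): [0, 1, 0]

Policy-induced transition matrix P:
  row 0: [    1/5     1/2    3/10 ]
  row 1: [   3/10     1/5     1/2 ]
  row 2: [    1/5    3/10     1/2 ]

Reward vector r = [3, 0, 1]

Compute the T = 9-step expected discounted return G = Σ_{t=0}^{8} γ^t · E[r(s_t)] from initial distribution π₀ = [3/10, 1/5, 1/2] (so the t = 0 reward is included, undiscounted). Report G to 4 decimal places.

t=0: π = [0.3000, 0.2000, 0.5000], E[r] = 1.4000, γ^t·E[r] = 1.400000, running G = 1.400000
t=1: π = [0.2200, 0.3400, 0.4400], E[r] = 1.1000, γ^t·E[r] = 0.990000, running G = 2.390000
t=2: π = [0.2340, 0.3100, 0.4560], E[r] = 1.1580, γ^t·E[r] = 0.937980, running G = 3.327980
t=3: π = [0.2310, 0.3158, 0.4532], E[r] = 1.1462, γ^t·E[r] = 0.835580, running G = 4.163560
t=4: π = [0.2316, 0.3146, 0.4538], E[r] = 1.1485, γ^t·E[r] = 0.753557, running G = 4.917117
t=5: π = [0.2315, 0.3149, 0.4537], E[r] = 1.1481, γ^t·E[r] = 0.677924, running G = 5.595041
t=6: π = [0.2315, 0.3148, 0.4537], E[r] = 1.1482, γ^t·E[r] = 0.610181, running G = 6.205222
t=7: π = [0.2315, 0.3148, 0.4537], E[r] = 1.1481, γ^t·E[r] = 0.549154, running G = 6.754376
t=8: π = [0.2315, 0.3148, 0.4537], E[r] = 1.1481, γ^t·E[r] = 0.494240, running G = 7.248617

G = 7.2486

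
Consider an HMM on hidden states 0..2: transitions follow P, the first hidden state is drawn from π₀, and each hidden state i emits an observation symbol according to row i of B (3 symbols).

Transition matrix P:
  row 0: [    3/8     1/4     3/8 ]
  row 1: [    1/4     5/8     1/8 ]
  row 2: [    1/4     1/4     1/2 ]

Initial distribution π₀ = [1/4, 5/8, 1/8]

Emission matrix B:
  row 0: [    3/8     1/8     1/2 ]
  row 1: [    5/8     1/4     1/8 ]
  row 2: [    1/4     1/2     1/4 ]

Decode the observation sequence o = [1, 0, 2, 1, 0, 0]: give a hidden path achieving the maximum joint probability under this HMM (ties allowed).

path = [1, 1, 1, 1, 1, 1]

t=0: δ = [3.125e-02, 1.562e-01, 6.250e-02]  (obs o_0=1)
t=1: δ = [1.465e-02, 6.104e-02, 7.812e-03]  ψ = [1, 1, 2]  (obs o_1=0)
t=2: δ = [7.629e-03, 4.768e-03, 1.907e-03]  ψ = [1, 1, 1]  (obs o_2=2)
t=3: δ = [3.576e-04, 7.451e-04, 1.431e-03]  ψ = [0, 1, 0]  (obs o_3=1)
t=4: δ = [1.341e-04, 2.910e-04, 1.788e-04]  ψ = [2, 1, 2]  (obs o_4=0)
t=5: δ = [2.728e-05, 1.137e-04, 2.235e-05]  ψ = [1, 1, 2]  (obs o_5=0)
backtrack: best end state = 1; path = [1, 1, 1, 1, 1, 1]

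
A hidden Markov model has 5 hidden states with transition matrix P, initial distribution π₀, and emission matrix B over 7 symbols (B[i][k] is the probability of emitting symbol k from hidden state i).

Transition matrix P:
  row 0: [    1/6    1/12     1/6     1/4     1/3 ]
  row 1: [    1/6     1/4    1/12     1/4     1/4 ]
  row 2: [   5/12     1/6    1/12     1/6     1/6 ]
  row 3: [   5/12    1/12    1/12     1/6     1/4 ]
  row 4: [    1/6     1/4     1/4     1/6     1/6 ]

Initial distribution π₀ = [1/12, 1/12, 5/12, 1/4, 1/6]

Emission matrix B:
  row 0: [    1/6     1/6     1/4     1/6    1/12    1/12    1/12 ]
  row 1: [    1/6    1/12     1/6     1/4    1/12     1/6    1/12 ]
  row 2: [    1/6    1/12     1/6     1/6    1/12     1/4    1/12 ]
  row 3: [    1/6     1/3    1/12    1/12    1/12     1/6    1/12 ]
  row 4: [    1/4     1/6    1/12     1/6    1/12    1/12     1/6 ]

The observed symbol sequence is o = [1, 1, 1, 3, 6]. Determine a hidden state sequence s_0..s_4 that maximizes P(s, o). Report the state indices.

path = [3, 0, 3, 0, 4]

t=0: δ = [1.389e-02, 6.944e-03, 3.472e-02, 8.333e-02, 2.778e-02]  (obs o_0=1)
t=1: δ = [5.787e-03, 5.787e-04, 5.787e-04, 4.630e-03, 3.472e-03]  ψ = [3, 3, 3, 3, 3]  (obs o_1=1)
t=2: δ = [3.215e-04, 7.234e-05, 8.038e-05, 4.823e-04, 3.215e-04]  ψ = [3, 4, 0, 0, 0]  (obs o_2=1)
t=3: δ = [3.349e-05, 2.009e-05, 1.340e-05, 6.698e-06, 2.009e-05]  ψ = [3, 4, 4, 0, 3]  (obs o_3=3)
t=4: δ = [4.651e-07, 4.186e-07, 4.651e-07, 6.977e-07, 1.861e-06]  ψ = [0, 1, 0, 0, 0]  (obs o_4=6)
backtrack: best end state = 4; path = [3, 0, 3, 0, 4]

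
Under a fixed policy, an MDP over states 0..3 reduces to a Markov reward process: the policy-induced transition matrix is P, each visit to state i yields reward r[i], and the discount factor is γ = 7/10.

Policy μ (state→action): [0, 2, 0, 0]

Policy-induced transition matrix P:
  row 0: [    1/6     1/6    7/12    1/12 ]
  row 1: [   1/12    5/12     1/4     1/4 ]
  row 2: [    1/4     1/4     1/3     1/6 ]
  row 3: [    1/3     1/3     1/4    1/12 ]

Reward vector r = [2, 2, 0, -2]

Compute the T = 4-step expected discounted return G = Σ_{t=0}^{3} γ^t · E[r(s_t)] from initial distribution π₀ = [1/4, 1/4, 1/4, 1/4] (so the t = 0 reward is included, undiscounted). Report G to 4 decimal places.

t=0: π = [0.2500, 0.2500, 0.2500, 0.2500], E[r] = 0.5000, γ^t·E[r] = 0.500000, running G = 0.500000
t=1: π = [0.2083, 0.2917, 0.3542, 0.1458], E[r] = 0.7083, γ^t·E[r] = 0.495833, running G = 0.995833
t=2: π = [0.1962, 0.2934, 0.3490, 0.1615], E[r] = 0.6563, γ^t·E[r] = 0.321563, running G = 1.317396
t=3: π = [0.1982, 0.2960, 0.3445, 0.1613], E[r] = 0.6658, γ^t·E[r] = 0.228369, running G = 1.545765

G = 1.5458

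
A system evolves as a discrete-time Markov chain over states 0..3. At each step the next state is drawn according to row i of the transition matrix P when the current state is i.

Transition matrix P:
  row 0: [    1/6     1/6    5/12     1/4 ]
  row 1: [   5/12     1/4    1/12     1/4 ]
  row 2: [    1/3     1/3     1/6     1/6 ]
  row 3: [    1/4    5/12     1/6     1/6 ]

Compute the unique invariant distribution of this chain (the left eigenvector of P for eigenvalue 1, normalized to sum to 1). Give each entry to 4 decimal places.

π = [0.2904, 0.2795, 0.2160, 0.2142]

Balance equations π_j = Σ_i π_i·P[i][j]:
  π_0 = 1/6·π_0 + 5/12·π_1 + 1/3·π_2 + 1/4·π_3
  π_1 = 1/6·π_0 + 1/4·π_1 + 1/3·π_2 + 5/12·π_3
  π_2 = 5/12·π_0 + 1/12·π_1 + 1/6·π_2 + 1/6·π_3
  normalize: π_0 + π_1 + π_2 + π_3 = 1
Solving the linear system gives exactly π = [160/551, 154/551, 119/551, 118/551].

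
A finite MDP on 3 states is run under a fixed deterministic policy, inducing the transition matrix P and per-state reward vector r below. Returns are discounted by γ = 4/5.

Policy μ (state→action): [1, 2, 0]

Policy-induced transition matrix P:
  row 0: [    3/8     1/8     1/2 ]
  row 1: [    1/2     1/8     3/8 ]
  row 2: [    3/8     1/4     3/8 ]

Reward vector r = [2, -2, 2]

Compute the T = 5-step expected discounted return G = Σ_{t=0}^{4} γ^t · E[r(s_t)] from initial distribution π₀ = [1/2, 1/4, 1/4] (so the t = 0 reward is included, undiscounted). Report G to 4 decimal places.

t=0: π = [0.5000, 0.2500, 0.2500], E[r] = 1.0000, γ^t·E[r] = 1.000000, running G = 1.000000
t=1: π = [0.4063, 0.1563, 0.4375], E[r] = 1.3750, γ^t·E[r] = 1.100000, running G = 2.100000
t=2: π = [0.3945, 0.1797, 0.4258], E[r] = 1.2813, γ^t·E[r] = 0.820000, running G = 2.920000
t=3: π = [0.3975, 0.1782, 0.4243], E[r] = 1.2871, γ^t·E[r] = 0.659000, running G = 3.579000
t=4: π = [0.3973, 0.1780, 0.4247], E[r] = 1.2878, γ^t·E[r] = 0.527500, running G = 4.106500

G = 4.1065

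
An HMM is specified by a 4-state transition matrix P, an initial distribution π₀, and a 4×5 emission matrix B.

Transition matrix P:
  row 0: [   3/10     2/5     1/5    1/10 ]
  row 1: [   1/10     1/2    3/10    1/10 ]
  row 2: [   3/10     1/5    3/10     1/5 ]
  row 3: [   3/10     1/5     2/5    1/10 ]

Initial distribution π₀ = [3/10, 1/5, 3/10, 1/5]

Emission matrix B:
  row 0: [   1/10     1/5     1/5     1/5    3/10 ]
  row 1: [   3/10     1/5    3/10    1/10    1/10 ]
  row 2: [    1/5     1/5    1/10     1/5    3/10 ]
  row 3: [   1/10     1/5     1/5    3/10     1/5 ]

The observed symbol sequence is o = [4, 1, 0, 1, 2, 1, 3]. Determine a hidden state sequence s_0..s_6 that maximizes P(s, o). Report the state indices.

path = [0, 1, 1, 1, 1, 1, 2]

t=0: δ = [9.000e-02, 2.000e-02, 9.000e-02, 4.000e-02]  (obs o_0=4)
t=1: δ = [5.400e-03, 7.200e-03, 5.400e-03, 3.600e-03]  ψ = [0, 0, 2, 2]  (obs o_1=1)
t=2: δ = [1.620e-04, 1.080e-03, 4.320e-04, 1.080e-04]  ψ = [0, 1, 1, 2]  (obs o_2=0)
t=3: δ = [2.592e-05, 1.080e-04, 6.480e-05, 2.160e-05]  ψ = [2, 1, 1, 1]  (obs o_3=1)
t=4: δ = [3.888e-06, 1.620e-05, 3.240e-06, 2.592e-06]  ψ = [2, 1, 1, 2]  (obs o_4=2)
t=5: δ = [3.240e-07, 1.620e-06, 9.720e-07, 3.240e-07]  ψ = [1, 1, 1, 1]  (obs o_5=1)
t=6: δ = [5.832e-08, 8.100e-08, 9.720e-08, 5.832e-08]  ψ = [2, 1, 1, 2]  (obs o_6=3)
backtrack: best end state = 2; path = [0, 1, 1, 1, 1, 1, 2]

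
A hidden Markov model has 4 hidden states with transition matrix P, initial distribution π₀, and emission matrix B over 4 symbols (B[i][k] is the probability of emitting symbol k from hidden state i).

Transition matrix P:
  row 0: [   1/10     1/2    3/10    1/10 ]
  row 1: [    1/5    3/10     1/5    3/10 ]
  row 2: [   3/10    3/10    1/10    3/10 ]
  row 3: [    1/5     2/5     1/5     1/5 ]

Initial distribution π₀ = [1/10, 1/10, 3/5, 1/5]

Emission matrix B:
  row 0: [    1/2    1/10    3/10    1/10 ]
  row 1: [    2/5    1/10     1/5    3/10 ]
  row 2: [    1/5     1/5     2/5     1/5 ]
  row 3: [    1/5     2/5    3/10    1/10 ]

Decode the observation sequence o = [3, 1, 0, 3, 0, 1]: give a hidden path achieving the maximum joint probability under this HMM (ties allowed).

t=0: δ = [1.000e-02, 3.000e-02, 1.200e-01, 2.000e-02]  (obs o_0=3)
t=1: δ = [3.600e-03, 3.600e-03, 2.400e-03, 1.440e-02]  ψ = [2, 2, 2, 2]  (obs o_1=1)
t=2: δ = [1.440e-03, 2.304e-03, 5.760e-04, 5.760e-04]  ψ = [3, 3, 3, 3]  (obs o_2=0)
t=3: δ = [4.608e-05, 2.160e-04, 9.216e-05, 6.912e-05]  ψ = [1, 0, 1, 1]  (obs o_3=3)
t=4: δ = [2.160e-05, 2.592e-05, 8.640e-06, 1.296e-05]  ψ = [1, 1, 1, 1]  (obs o_4=0)
t=5: δ = [5.184e-07, 1.080e-06, 1.296e-06, 3.110e-06]  ψ = [1, 0, 0, 1]  (obs o_5=1)
backtrack: best end state = 3; path = [2, 3, 0, 1, 1, 3]

path = [2, 3, 0, 1, 1, 3]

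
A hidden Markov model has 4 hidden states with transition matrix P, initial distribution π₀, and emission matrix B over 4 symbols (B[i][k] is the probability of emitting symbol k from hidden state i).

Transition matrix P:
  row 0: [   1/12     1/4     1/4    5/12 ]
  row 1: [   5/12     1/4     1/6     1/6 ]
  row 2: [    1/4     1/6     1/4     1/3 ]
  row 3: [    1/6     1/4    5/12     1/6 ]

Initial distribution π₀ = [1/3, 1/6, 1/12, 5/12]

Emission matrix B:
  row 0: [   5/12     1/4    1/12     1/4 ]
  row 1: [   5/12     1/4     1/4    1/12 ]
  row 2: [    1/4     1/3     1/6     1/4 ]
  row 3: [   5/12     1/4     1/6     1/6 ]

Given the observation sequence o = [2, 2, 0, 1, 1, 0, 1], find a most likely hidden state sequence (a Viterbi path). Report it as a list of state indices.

t=0: δ = [2.778e-02, 4.167e-02, 1.389e-02, 6.944e-02]  (obs o_0=2)
t=1: δ = [1.447e-03, 4.340e-03, 4.823e-03, 1.929e-03]  ψ = [1, 3, 3, 0]  (obs o_1=2)
t=2: δ = [7.535e-04, 4.521e-04, 3.014e-04, 6.698e-04]  ψ = [1, 1, 2, 2]  (obs o_2=0)
t=3: δ = [4.710e-05, 4.710e-05, 9.303e-05, 7.849e-05]  ψ = [1, 0, 3, 0]  (obs o_3=1)
t=4: δ = [5.814e-06, 4.906e-06, 1.090e-05, 7.752e-06]  ψ = [2, 3, 3, 2]  (obs o_4=1)
t=5: δ = [1.136e-06, 8.075e-07, 8.075e-07, 1.514e-06]  ψ = [2, 3, 3, 2]  (obs o_5=0)
t=6: δ = [8.412e-08, 9.463e-08, 2.103e-07, 1.183e-07]  ψ = [1, 3, 3, 0]  (obs o_6=1)
backtrack: best end state = 2; path = [3, 1, 0, 3, 2, 3, 2]

path = [3, 1, 0, 3, 2, 3, 2]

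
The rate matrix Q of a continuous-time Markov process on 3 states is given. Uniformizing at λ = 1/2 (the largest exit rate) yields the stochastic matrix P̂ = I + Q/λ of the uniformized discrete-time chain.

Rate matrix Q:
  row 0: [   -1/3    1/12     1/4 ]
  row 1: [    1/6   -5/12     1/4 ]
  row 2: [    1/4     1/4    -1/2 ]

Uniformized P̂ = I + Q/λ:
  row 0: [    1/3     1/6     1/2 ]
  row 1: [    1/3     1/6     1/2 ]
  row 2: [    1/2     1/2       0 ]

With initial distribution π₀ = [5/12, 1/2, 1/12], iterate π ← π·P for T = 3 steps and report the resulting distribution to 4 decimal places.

π = [0.3785, 0.2569, 0.3646]

t=0: π = [0.4167, 0.5000, 0.0833]
t=1: π = [0.3472, 0.1944, 0.4583]
t=2: π = [0.4097, 0.3194, 0.2708]
t=3: π = [0.3785, 0.2569, 0.3646]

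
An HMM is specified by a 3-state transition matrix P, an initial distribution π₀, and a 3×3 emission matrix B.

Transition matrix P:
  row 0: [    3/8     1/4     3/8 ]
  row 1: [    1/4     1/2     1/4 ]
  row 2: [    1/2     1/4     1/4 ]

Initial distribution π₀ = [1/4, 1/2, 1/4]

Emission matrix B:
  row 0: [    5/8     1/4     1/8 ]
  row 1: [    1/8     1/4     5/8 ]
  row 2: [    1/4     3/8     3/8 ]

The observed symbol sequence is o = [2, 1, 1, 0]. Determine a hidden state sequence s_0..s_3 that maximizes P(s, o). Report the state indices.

path = [1, 1, 2, 0]

t=0: δ = [3.125e-02, 3.125e-01, 9.375e-02]  (obs o_0=2)
t=1: δ = [1.953e-02, 3.906e-02, 2.930e-02]  ψ = [1, 1, 1]  (obs o_1=1)
t=2: δ = [3.662e-03, 4.883e-03, 3.662e-03]  ψ = [2, 1, 1]  (obs o_2=1)
t=3: δ = [1.144e-03, 3.052e-04, 3.433e-04]  ψ = [2, 1, 0]  (obs o_3=0)
backtrack: best end state = 0; path = [1, 1, 2, 0]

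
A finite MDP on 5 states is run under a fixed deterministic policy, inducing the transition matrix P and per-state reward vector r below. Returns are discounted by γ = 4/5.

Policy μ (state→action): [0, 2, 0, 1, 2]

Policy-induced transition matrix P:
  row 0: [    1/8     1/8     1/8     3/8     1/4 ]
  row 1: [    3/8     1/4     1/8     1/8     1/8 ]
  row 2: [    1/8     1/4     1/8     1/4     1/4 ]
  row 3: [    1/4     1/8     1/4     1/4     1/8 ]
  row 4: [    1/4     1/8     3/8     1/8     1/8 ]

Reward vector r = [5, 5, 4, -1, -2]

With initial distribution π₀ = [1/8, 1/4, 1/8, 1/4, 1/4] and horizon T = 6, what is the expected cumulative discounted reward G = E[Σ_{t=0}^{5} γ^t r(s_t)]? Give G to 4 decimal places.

G = 7.6389

t=0: π = [0.1250, 0.2500, 0.1250, 0.2500, 0.2500], E[r] = 1.6250, γ^t·E[r] = 1.625000, running G = 1.625000
t=1: π = [0.2500, 0.1719, 0.2188, 0.2031, 0.1563], E[r] = 2.4688, γ^t·E[r] = 1.975000, running G = 3.600000
t=2: π = [0.2129, 0.1738, 0.1895, 0.2402, 0.1836], E[r] = 2.0840, γ^t·E[r] = 1.333750, running G = 4.933750
t=3: π = [0.2214, 0.1704, 0.2009, 0.2319, 0.1753], E[r] = 2.1804, γ^t·E[r] = 1.116375, running G = 6.050125
t=4: π = [0.2185, 0.1714, 0.1978, 0.2345, 0.1778], E[r] = 2.1508, γ^t·E[r] = 0.880975, running G = 6.931100
t=5: π = [0.2194, 0.1712, 0.1988, 0.2337, 0.1770], E[r] = 2.1600, γ^t·E[r] = 0.707786, running G = 7.638886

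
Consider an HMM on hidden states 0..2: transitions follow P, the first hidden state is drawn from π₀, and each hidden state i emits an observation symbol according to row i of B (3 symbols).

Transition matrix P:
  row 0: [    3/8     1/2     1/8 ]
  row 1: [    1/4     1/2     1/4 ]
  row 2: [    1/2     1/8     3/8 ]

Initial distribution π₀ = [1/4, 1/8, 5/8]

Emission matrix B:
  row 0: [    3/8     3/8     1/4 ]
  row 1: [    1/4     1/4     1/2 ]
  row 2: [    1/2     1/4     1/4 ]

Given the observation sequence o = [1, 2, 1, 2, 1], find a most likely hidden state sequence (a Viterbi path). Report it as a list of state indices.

t=0: δ = [9.375e-02, 3.125e-02, 1.562e-01]  (obs o_0=1)
t=1: δ = [1.953e-02, 2.344e-02, 1.465e-02]  ψ = [2, 0, 2]  (obs o_1=2)
t=2: δ = [2.747e-03, 2.930e-03, 1.465e-03]  ψ = [0, 1, 1]  (obs o_2=1)
t=3: δ = [2.575e-04, 7.324e-04, 1.831e-04]  ψ = [0, 1, 1]  (obs o_3=2)
t=4: δ = [6.866e-05, 9.155e-05, 4.578e-05]  ψ = [1, 1, 1]  (obs o_4=1)
backtrack: best end state = 1; path = [0, 1, 1, 1, 1]

path = [0, 1, 1, 1, 1]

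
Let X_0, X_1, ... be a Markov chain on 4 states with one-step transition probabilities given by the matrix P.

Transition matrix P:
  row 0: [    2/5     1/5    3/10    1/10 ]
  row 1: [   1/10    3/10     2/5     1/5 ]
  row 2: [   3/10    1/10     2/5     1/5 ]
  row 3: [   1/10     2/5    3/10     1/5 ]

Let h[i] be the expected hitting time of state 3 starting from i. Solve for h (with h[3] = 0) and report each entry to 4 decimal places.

First-step conditioning: h[3] = 0; for i ≠ 3, h[i] = 1 + Σ_k P[i][k]·h[k].
  h[0] = 1 + 2/5·h[0] + 1/5·h[1] + 3/10·h[2]
  h[1] = 1 + 1/10·h[0] + 3/10·h[1] + 2/5·h[2]
  h[2] = 1 + 3/10·h[0] + 1/10·h[1] + 2/5·h[2]
Solving the 3×3 linear system over states ≠ 3 gives exactly h = [410/63, 40/7, 370/63, 0] (h[3] = 0 is the target).

h = [6.5079, 5.7143, 5.8730, 0.0000]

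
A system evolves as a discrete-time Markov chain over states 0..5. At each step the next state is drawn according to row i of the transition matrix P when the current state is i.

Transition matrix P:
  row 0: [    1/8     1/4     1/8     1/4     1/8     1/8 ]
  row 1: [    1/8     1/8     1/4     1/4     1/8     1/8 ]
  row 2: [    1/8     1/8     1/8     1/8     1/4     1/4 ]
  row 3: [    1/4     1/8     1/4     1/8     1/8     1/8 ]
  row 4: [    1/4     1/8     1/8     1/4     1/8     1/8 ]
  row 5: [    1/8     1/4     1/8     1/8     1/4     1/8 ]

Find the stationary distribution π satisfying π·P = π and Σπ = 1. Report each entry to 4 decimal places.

π = [0.1689, 0.1644, 0.1689, 0.1872, 0.1644, 0.1461]

Balance equations π_j = Σ_i π_i·P[i][j]:
  π_0 = 1/8·π_0 + 1/8·π_1 + 1/8·π_2 + 1/4·π_3 + 1/4·π_4 + 1/8·π_5
  π_1 = 1/4·π_0 + 1/8·π_1 + 1/8·π_2 + 1/8·π_3 + 1/8·π_4 + 1/4·π_5
  π_2 = 1/8·π_0 + 1/4·π_1 + 1/8·π_2 + 1/4·π_3 + 1/8·π_4 + 1/8·π_5
  π_3 = 1/4·π_0 + 1/4·π_1 + 1/8·π_2 + 1/8·π_3 + 1/4·π_4 + 1/8·π_5
  π_4 = 1/8·π_0 + 1/8·π_1 + 1/4·π_2 + 1/8·π_3 + 1/8·π_4 + 1/4·π_5
  normalize: π_0 + π_1 + π_2 + π_3 + π_4 + π_5 = 1
Solving the linear system gives exactly π = [37/219, 12/73, 37/219, 41/219, 12/73, 32/219].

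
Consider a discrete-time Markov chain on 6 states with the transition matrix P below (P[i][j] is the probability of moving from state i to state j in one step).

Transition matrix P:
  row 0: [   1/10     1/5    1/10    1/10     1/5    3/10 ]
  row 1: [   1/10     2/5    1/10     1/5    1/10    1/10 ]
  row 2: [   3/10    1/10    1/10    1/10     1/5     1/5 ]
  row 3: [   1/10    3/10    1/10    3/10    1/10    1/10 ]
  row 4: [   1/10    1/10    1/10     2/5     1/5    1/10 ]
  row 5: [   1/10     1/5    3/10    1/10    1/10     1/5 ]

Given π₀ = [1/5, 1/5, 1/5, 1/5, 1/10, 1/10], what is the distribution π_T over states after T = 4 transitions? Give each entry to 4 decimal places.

π = [0.1263, 0.2417, 0.1308, 0.2075, 0.1398, 0.1539]

t=0: π = [0.2000, 0.2000, 0.2000, 0.2000, 0.1000, 0.1000]
t=1: π = [0.1400, 0.2300, 0.1200, 0.1900, 0.1500, 0.1700]
t=2: π = [0.1240, 0.2380, 0.1340, 0.2060, 0.1410, 0.1570]
t=3: π = [0.1268, 0.2407, 0.1314, 0.2073, 0.1399, 0.1539]
t=4: π = [0.1263, 0.2417, 0.1308, 0.2075, 0.1398, 0.1539]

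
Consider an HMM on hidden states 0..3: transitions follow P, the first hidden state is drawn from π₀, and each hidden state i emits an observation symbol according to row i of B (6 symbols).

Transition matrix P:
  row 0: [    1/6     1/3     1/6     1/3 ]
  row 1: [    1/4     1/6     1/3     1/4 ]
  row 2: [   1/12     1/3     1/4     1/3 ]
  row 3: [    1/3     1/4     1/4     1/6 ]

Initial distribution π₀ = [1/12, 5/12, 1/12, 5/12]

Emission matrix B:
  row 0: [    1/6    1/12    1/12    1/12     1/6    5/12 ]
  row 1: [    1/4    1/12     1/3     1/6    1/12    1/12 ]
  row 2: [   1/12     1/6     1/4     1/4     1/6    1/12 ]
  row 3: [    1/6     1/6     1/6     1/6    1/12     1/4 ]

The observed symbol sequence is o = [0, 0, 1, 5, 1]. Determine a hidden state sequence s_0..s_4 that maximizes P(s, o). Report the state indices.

path = [1, 0, 3, 0, 3]

t=0: δ = [1.389e-02, 1.042e-01, 6.944e-03, 6.944e-02]  (obs o_0=0)
t=1: δ = [4.340e-03, 4.340e-03, 2.894e-03, 4.340e-03]  ψ = [1, 1, 1, 1]  (obs o_1=0)
t=2: δ = [1.206e-04, 1.206e-04, 2.411e-04, 2.411e-04]  ψ = [3, 0, 1, 0]  (obs o_2=1)
t=3: δ = [3.349e-05, 6.698e-06, 5.023e-06, 2.009e-05]  ψ = [3, 2, 2, 2]  (obs o_3=5)
t=4: δ = [5.582e-07, 9.303e-07, 9.303e-07, 1.861e-06]  ψ = [3, 0, 0, 0]  (obs o_4=1)
backtrack: best end state = 3; path = [1, 0, 3, 0, 3]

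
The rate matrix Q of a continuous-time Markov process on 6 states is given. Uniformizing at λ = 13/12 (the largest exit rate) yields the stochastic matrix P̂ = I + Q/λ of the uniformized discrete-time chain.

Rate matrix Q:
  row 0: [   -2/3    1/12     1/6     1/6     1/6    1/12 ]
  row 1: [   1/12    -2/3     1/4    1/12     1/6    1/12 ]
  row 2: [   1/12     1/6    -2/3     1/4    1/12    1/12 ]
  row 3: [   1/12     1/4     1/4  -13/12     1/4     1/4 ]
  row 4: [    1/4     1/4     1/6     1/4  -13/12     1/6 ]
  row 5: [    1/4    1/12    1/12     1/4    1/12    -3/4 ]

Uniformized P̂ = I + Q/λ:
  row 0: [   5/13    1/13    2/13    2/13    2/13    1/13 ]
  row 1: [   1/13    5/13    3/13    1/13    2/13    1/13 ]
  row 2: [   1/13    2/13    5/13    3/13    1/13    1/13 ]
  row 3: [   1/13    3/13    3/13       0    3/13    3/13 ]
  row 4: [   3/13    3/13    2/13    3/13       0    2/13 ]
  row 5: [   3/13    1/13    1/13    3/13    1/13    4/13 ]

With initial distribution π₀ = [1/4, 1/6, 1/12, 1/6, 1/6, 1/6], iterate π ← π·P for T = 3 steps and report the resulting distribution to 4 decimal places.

π = [0.1738, 0.1935, 0.2176, 0.1524, 0.1197, 0.1430]

t=0: π = [0.2500, 0.1667, 0.0833, 0.1667, 0.1667, 0.1667]
t=1: π = [0.2051, 0.1859, 0.1859, 0.1474, 0.1218, 0.1538]
t=2: π = [0.1824, 0.1898, 0.2106, 0.1524, 0.1203, 0.1445]
t=3: π = [0.1738, 0.1935, 0.2176, 0.1524, 0.1197, 0.1430]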